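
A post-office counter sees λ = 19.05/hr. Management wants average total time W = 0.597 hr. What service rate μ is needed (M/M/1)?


W = 1/(μ−λ) ⇒ μ − λ = 1/W = 1/0.597 = 1.6750
μ = λ + 1/W = 19.05 + 1.6750 = 20.7250 per hr

Final: 20.7250 /hr


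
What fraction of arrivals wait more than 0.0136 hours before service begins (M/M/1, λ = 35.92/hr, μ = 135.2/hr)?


ρ = 35.92/135.2 = 0.2657
P(Wq > t) = ρ·e^{−(μ−λ)t} = 0.2657·e^{−1.3502}
= 0.2657·0.259186 = 0.068861

Final: 0.068861


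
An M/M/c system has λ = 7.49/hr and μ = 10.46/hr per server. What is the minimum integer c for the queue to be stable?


Stability requires cμ > λ ⇔ c > λ/μ.
λ/μ = 7.49/10.46 = 0.7161
Minimum integer c = ⌊0.7161⌋ + 1 = 1
Check: 1·10.46 = 10.46 > 7.49, while 0·10.46 = 0.00 ≤ 7.49

Final: 1 servers


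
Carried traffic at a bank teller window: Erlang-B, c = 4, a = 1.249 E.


B(4,1.249) = 0.029348 (Erlang-B)
Carried load = a(1 − B) = 1.249·(1 − 0.029348) = 1.249·0.970652 = 1.2123 E

Final: 1.2123 Erlangs


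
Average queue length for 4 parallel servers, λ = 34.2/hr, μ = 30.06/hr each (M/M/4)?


a = λ/μ = 1.1377; ρ = a/4 = 0.2844
P₀ = 0.319699
Lq = P₀·a^c·ρ / (c!·(1−ρ)²) = 0.319699·1.67552·0.2844/(24·0.51204)
= 0.01240

Final: 0.01240


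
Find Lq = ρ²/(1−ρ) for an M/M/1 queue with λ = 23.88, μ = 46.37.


ρ = 23.88/46.37 = 0.5150
Lq = ρ²/(1−ρ) = 0.2652/0.4850 = 0.5468

Final: 0.5468


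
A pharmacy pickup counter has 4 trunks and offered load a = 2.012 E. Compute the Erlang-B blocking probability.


B(c,a) = (a^c/c!) / Σ_{k=0}^{c} a^k/k!
a^4/4! = 0.682811
Σ terms (k=0..4): 1.00000 + 2.01200 + 2.02407 + 1.35748 + 0.68281 = 7.076361
B = 0.682811/7.076361 = 0.096492

Final: 0.096492


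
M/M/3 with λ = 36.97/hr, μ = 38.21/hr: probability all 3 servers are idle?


a = λ/μ = 36.97/38.21 = 0.9675; ρ = a/c = 0.3225
Σ_{k=0}^{2} a^k/k! (terms k=0..2) = 1.00000 + 0.96755 + 0.46807 = 2.43562
Tail: a^3/(3!(1−ρ)) = 0.90577/(6·0.6775) = 0.22283
P₀ = 1/(2.43562 + 0.22283) = 1/2.65845 = 0.376159

Final: 0.376159


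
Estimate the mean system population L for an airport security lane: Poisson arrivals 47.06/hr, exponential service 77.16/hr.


ρ = λ/μ = 47.06/77.16 = 0.6099
L = ρ/(1−ρ) = 0.6099/(1 − 0.6099) = 0.6099/0.3901 = 1.5635

Final: 1.5635


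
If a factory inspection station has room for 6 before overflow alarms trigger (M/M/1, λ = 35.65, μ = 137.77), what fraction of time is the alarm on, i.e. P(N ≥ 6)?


ρ = 35.65/137.77 = 0.2588
P(N ≥ n) = ρ^n = 0.2588^6 = 0.0003002

Final: 0.0003002


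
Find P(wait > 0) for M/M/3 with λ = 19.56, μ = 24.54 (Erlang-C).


a = λ/μ = 0.7971; ρ = a/3 = 0.2657
P₀ = 0.448499 (from M/M/c formula)
C(c,a) = [a^c/(c!(1−ρ))]·P₀ = [0.50639/(6·0.7343)]·0.448499
= 0.11493·0.448499 = 0.051548

Final: 0.051548


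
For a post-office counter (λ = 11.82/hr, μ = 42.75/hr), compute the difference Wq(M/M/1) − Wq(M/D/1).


ρ = 11.82/42.75 = 0.2765
Wq(M/M/1) = ρ/(μ−λ) = 0.2765/30.93 = 0.008939 hr
Wq(M/D/1) = ρ/(2(μ−λ)) = 0.004470 hr
Savings = 0.008939 − 0.004470 = 0.004470 hr

Final: 0.004470 hr


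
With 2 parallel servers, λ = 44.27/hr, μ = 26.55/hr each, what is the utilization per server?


ρ = λ/(cμ) = 44.27/(2·26.55) = 44.27/53.10 = 0.8337

Final: 0.8337


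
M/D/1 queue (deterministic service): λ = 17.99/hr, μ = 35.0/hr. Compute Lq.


ρ = 17.99/35.0 = 0.5140
M/D/1: Lq = ρ²/(2(1−ρ)) = 0.2642/(2·0.4860) = 0.27181

Final: 0.27181


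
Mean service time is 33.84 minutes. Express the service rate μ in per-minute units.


μ = 1/(service time) in consistent units.
1 minute = 1 min, so μ = 1/33.84 = 0.02955 per minute

Final: 0.02955 /min


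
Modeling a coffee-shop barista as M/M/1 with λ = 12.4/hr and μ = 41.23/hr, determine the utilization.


ρ = λ/μ = 12.4/41.23 = 0.3008

Final: 0.3008


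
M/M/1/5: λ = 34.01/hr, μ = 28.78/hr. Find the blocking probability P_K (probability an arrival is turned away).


ρ = λ/μ = 34.01/28.78 = 1.1817
P_K = (1−ρ)ρ^K/(1−ρ^(K+1)) = (-0.1817·2.304513)/(1 − 2.723297)
= -0.418784/-1.723297 = 0.243013

Final: 0.243013


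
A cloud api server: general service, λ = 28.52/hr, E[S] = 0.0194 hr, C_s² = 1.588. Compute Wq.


ρ = λ·E[S] = 28.52·0.0194 = 0.5533
E[S²] = E[S]²(1+C_s²) = 0.0194²·(1+1.588) = 0.0009740
Wq = λ·E[S²]/(2(1−ρ)) = 28.52·0.0009740/(2·0.4467) = 0.03109 hr

Final: 0.03109 hr


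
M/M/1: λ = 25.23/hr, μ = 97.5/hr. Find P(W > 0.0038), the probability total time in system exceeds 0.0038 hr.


W ~ Exponential(μ−λ) for M/M/1.
μ − λ = 97.5 − 25.23 = 72.2700
P(W > t) = e^{−(μ−λ)t} = e^{−0.2746} = 0.759856

Final: 0.759856


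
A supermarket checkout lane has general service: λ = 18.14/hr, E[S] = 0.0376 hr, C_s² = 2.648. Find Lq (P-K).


ρ = λ·E[S] = 18.14·0.0376 = 0.6821
Lq = ρ²(1+C_s²)/(2(1−ρ)) = 0.4652·(1+2.648)/(2·0.3179)
= 0.4652·3.6480/0.6359 = 2.66892

Final: 2.66892


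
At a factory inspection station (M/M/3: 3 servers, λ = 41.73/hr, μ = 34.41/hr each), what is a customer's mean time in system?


a = 1.2127; ρ = 0.4042; P₀ = 0.290103
Lq = P₀·a^c·ρ/(c!(1−ρ)²) = 0.09822
Wq = Lq/λ = 0.09822/41.73 = 0.002354 hr
W = Wq + 1/μ = 0.002354 + 0.02906 = 0.03142 hr

Final: 0.03142 hr


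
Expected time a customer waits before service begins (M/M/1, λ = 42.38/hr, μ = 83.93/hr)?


ρ = 42.38/83.93 = 0.5049
Wq = ρ/(μ−λ) = 0.5049/(83.93 − 42.38) = 0.5049/41.55 = 0.01215 hr

Final: 0.01215 hr


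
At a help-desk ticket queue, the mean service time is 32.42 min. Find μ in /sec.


μ = 1/(service time) in consistent units.
1 second = 0.0166667 min, so μ = 0.0166667/32.42 = 0.0005141 per second

Final: 0.0005141 /sec


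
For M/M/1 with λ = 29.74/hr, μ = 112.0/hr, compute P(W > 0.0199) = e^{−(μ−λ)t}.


W ~ Exponential(μ−λ) for M/M/1.
μ − λ = 112.0 − 29.74 = 82.2600
P(W > t) = e^{−(μ−λ)t} = e^{−1.6370} = 0.194568

Final: 0.194568


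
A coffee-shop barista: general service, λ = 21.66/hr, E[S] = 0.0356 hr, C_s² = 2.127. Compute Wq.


ρ = λ·E[S] = 21.66·0.0356 = 0.7711
E[S²] = E[S]²(1+C_s²) = 0.0356²·(1+2.127) = 0.003963
Wq = λ·E[S²]/(2(1−ρ)) = 21.66·0.003963/(2·0.2289) = 0.18750 hr

Final: 0.18750 hr


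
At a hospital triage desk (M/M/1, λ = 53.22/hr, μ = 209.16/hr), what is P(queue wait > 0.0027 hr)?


ρ = 53.22/209.16 = 0.2544
P(Wq > t) = ρ·e^{−(μ−λ)t} = 0.2544·e^{−0.4210}
= 0.2544·0.656365 = 0.167010

Final: 0.167010


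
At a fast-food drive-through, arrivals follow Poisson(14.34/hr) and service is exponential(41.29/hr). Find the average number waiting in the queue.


ρ = 14.34/41.29 = 0.3473
Lq = ρ²/(1−ρ) = 0.1206/0.6527 = 0.1848

Final: 0.1848


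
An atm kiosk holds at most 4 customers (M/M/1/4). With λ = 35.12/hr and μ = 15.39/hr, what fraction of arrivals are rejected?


ρ = λ/μ = 35.12/15.39 = 2.2820
P_K = (1−ρ)ρ^K/(1−ρ^(K+1)) = (-1.2820·27.118368)/(1 − 61.884151)
= -34.765783/-60.884151 = 0.571015

Final: 0.571015


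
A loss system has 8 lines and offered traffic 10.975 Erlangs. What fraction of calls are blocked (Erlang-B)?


B(c,a) = (a^c/c!) / Σ_{k=0}^{c} a^k/k!
a^8/8! = 5220.543368
Σ terms (k=0..8): 1.00000 + 10.97500 + 60.22531 + 220.32427 + 604.51471 + 1326.90979 + 2427.13916 + 3805.40747 + 5220.54337 = 13677.039075
B = 5220.543368/13677.039075 = 0.381701

Final: 0.381701


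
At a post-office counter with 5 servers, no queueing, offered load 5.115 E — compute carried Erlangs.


B(5,5.115) = 0.294128 (Erlang-B)
Carried load = a(1 − B) = 5.115·(1 − 0.294128) = 5.115·0.705872 = 3.6105 E

Final: 3.6105 Erlangs


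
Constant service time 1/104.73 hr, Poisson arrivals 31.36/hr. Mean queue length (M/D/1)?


ρ = 31.36/104.73 = 0.2994
M/D/1: Lq = ρ²/(2(1−ρ)) = 0.08966/(2·0.7006) = 0.06399

Final: 0.06399


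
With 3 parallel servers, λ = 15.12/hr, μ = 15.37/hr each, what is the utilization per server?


ρ = λ/(cμ) = 15.12/(3·15.37) = 15.12/46.11 = 0.3279

Final: 0.3279


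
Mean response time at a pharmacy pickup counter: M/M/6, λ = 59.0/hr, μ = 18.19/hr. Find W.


a = 3.2435; ρ = 0.5406; P₀ = 0.038001
Lq = P₀·a^c·ρ/(c!(1−ρ)²) = 0.15742
Wq = Lq/λ = 0.15742/59.0 = 0.002668 hr
W = Wq + 1/μ = 0.002668 + 0.05498 = 0.05764 hr

Final: 0.05764 hr


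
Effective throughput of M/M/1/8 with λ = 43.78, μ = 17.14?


ρ = 2.5543; P_K = (1−ρ)ρ^8/(1−ρ^9) = 0.608629
λ_eff = λ(1 − P_K) = 43.78·(1 − 0.608629) = 43.78·0.391371 = 17.1342 /hr

Final: 17.1342 /hr


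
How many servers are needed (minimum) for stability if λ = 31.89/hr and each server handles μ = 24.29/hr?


Stability requires cμ > λ ⇔ c > λ/μ.
λ/μ = 31.89/24.29 = 1.3129
Minimum integer c = ⌊1.3129⌋ + 1 = 2
Check: 2·24.29 = 48.58 > 31.89, while 1·24.29 = 24.29 ≤ 31.89

Final: 2 servers


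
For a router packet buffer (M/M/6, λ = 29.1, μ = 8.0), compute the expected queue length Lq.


a = λ/μ = 3.6375; ρ = a/6 = 0.6063
P₀ = 0.024971
Lq = P₀·a^c·ρ / (c!·(1−ρ)²) = 0.024971·2316.42377·0.6063/(720·0.15504)
= 0.31414

Final: 0.31414


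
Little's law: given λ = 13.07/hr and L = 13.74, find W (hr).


W = L/λ = 13.74/13.07 = 1.0513 hr

Final: 1.0513 hr


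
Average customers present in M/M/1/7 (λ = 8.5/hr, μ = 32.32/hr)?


ρ = 8.5/32.32 = 0.2630
L = ρ[1 − (K+1)ρ^K + Kρ^(K+1)] / [(1−ρ)(1−ρ^(K+1))]
Numerator: 0.2630·(1 − 8·0.00008702 + 7·0.00002289) = 0.262854
Denominator: (0.7370)·(0.999977) = 0.736988
L = 0.262854/0.736988 = 0.3567

Final: 0.3567


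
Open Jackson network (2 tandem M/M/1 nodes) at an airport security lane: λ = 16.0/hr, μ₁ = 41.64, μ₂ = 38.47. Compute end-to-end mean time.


Each node sees arrival rate λ = 16.0/hr (tandem ⇒ throughput preserved).
W₁ = 1/(μ₁−λ) = 1/(41.64−16.0) = 0.03900 hr
W₂ = 1/(μ₂−λ) = 1/(38.47−16.0) = 0.04450 hr
W_total = W₁ + W₂ = 0.03900 + 0.04450 = 0.08351 hr

Final: 0.08351 hr


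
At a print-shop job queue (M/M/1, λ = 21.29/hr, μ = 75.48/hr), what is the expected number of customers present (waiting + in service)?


ρ = λ/μ = 21.29/75.48 = 0.2821
L = ρ/(1−ρ) = 0.2821/(1 − 0.2821) = 0.2821/0.7179 = 0.3929

Final: 0.3929


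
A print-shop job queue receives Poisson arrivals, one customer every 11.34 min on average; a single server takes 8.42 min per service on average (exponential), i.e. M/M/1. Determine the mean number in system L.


λ = 60/11.34 = 5.2910 /hr
μ = 60/8.42 = 7.1259 /hr
ρ = λ/μ = 5.2910/7.1259 = 0.7425
L = ρ/(1−ρ) = 0.7425/0.2575 = 2.8836

Final: 2.8836


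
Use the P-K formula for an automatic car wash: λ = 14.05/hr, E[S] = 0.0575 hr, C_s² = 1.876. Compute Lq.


ρ = λ·E[S] = 14.05·0.0575 = 0.8079
Lq = ρ²(1+C_s²)/(2(1−ρ)) = 0.6527·(1+1.876)/(2·0.1921)
= 0.6527·2.8760/0.3842 = 4.88499

Final: 4.88499


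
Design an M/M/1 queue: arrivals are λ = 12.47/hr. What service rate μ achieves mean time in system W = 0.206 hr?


W = 1/(μ−λ) ⇒ μ − λ = 1/W = 1/0.206 = 4.8544
μ = λ + 1/W = 12.47 + 4.8544 = 17.3244 per hr

Final: 17.3244 /hr


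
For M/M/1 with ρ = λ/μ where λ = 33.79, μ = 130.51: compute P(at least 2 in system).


ρ = 33.79/130.51 = 0.2589
P(N ≥ n) = ρ^n = 0.2589^2 = 0.067033

Final: 0.067033


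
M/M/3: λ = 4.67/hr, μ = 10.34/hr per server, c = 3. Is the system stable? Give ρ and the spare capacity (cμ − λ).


Total capacity cμ = 3·10.34 = 31.02/hr
ρ = λ/(cμ) = 4.67/31.02 = 0.1505
Stable ⇔ ρ < 1: YES
Spare capacity = cμ − λ = 31.02 − 4.67 = 26.35/hr

Final: ρ = 0.1505; stable; margin = 26.35/hr


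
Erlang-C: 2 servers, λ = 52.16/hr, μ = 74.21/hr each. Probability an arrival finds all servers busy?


a = λ/μ = 0.7029; ρ = a/2 = 0.3514
P₀ = 0.479908 (from M/M/c formula)
C(c,a) = [a^c/(c!(1−ρ))]·P₀ = [0.49403/(2·0.6486)]·0.479908
= 0.38086·0.479908 = 0.182778

Final: 0.182778


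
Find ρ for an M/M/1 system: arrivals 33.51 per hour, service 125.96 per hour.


ρ = λ/μ = 33.51/125.96 = 0.2660

Final: 0.2660


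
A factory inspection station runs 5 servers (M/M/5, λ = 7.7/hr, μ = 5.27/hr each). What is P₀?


a = λ/μ = 7.7/5.27 = 1.4611; ρ = a/c = 0.2922
Σ_{k=0}^{4} a^k/k! (terms k=0..4) = 1.00000 + 1.46110 + 1.06741 + 0.51986 + 0.18989 = 4.23826
Tail: a^5/(5!(1−ρ)) = 6.65887/(120·0.7078) = 0.07840
P₀ = 1/(4.23826 + 0.07840) = 1/4.31667 = 0.231660

Final: 0.231660


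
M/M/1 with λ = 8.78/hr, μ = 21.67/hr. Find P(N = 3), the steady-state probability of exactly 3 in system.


ρ = 8.78/21.67 = 0.4052
P_n = (1−ρ)·ρ^n = (1 − 0.4052)·0.4052^3 = 0.5948·0.066513 = 0.039564

Final: 0.039564


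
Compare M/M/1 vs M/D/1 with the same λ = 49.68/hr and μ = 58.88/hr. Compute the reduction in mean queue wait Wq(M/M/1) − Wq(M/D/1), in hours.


ρ = 49.68/58.88 = 0.8438
Wq(M/M/1) = ρ/(μ−λ) = 0.8438/9.20 = 0.09171 hr
Wq(M/D/1) = ρ/(2(μ−λ)) = 0.04586 hr
Savings = 0.09171 − 0.04586 = 0.04586 hr

Final: 0.04586 hr


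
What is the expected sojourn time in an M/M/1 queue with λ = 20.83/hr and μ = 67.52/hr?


W = 1/(μ−λ) = 1/(67.52 − 20.83) = 1/46.69 = 0.02142 hr

Final: 0.02142 hr


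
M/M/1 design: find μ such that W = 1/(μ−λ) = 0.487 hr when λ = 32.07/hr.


W = 1/(μ−λ) ⇒ μ − λ = 1/W = 1/0.487 = 2.0534
μ = λ + 1/W = 32.07 + 2.0534 = 34.1234 per hr

Final: 34.1234 /hr


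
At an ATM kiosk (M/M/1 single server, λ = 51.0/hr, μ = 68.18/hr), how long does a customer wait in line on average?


ρ = 51.0/68.18 = 0.7480
Wq = ρ/(μ−λ) = 0.7480/(68.18 − 51.0) = 0.7480/17.18 = 0.04354 hr

Final: 0.04354 hr


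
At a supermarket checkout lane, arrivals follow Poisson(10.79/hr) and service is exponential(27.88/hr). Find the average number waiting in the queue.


ρ = 10.79/27.88 = 0.3870
Lq = ρ²/(1−ρ) = 0.1498/0.6130 = 0.2443

Final: 0.2443


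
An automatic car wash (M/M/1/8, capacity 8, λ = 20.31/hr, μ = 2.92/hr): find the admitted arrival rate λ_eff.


ρ = 6.9555; P_K = (1−ρ)ρ^8/(1−ρ^9) = 0.856228
λ_eff = λ(1 − P_K) = 20.31·(1 − 0.856228) = 20.31·0.143772 = 2.9200 /hr

Final: 2.9200 /hr


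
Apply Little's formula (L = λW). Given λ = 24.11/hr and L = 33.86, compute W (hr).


W = L/λ = 33.86/24.11 = 1.4044 hr

Final: 1.4044 hr


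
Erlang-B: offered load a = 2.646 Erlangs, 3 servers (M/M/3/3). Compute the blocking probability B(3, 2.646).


B(c,a) = (a^c/c!) / Σ_{k=0}^{c} a^k/k!
a^3/3! = 3.087580
Σ terms (k=0..3): 1.00000 + 2.64600 + 3.50066 + 3.08758 = 10.234238
B = 3.087580/10.234238 = 0.301691

Final: 0.301691


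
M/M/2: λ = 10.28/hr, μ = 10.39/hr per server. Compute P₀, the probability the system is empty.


a = λ/μ = 10.28/10.39 = 0.9894; ρ = a/c = 0.4947
Σ_{k=0}^{1} a^k/k! (terms k=0..1) = 1.00000 + 0.98941 = 1.98941
Tail: a^2/(2!(1−ρ)) = 0.97894/(2·0.5053) = 0.96868
P₀ = 1/(1.98941 + 0.96868) = 1/2.95810 = 0.338055

Final: 0.338055


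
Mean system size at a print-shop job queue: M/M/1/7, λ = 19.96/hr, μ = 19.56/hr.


ρ = 19.96/19.56 = 1.0204
L = ρ[1 − (K+1)ρ^K + Kρ^(K+1)] / [(1−ρ)(1−ρ^(K+1))]
Numerator: 1.0204·(1 − 8·1.152237 + 7·1.175800) = 0.012965
Denominator: (-0.02045)·(-0.175800) = 0.003595
L = 0.012965/0.003595 = 3.6062

Final: 3.6062


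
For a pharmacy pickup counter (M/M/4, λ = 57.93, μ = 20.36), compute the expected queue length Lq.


a = λ/μ = 2.8453; ρ = a/4 = 0.7113
P₀ = 0.047188
Lq = P₀·a^c·ρ / (c!·(1−ρ)²) = 0.047188·65.53948·0.7113/(24·0.08334)
= 1.09991

Final: 1.09991


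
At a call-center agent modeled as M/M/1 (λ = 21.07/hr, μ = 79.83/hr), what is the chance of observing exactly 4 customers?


ρ = 21.07/79.83 = 0.2639
P_n = (1−ρ)·ρ^n = (1 − 0.2639)·0.2639^4 = 0.7361·0.004853 = 0.003572

Final: 0.003572


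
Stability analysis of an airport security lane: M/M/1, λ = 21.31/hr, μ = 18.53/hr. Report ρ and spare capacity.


Total capacity cμ = 1·18.53 = 18.53/hr
ρ = λ/(cμ) = 21.31/18.53 = 1.1500
Stable ⇔ ρ < 1: NO
Spare capacity = cμ − λ = 18.53 − 21.31 = -2.78/hr

Final: ρ = 1.1500; unstable; margin = -2.78/hr


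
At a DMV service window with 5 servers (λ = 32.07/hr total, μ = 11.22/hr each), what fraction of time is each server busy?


ρ = λ/(cμ) = 32.07/(5·11.22) = 32.07/56.10 = 0.5717

Final: 0.5717


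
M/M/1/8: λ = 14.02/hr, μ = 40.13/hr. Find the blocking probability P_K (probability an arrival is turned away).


ρ = λ/μ = 14.02/40.13 = 0.3494
P_K = (1−ρ)ρ^K/(1−ρ^(K+1)) = (0.6506·0.0002219)/(1 − 0.00007754)
= 0.0001444/0.999922 = 0.0001444

Final: 0.0001444


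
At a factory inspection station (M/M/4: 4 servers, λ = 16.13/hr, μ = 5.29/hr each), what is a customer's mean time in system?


a = 3.0491; ρ = 0.7623; P₀ = 0.034997
Lq = P₀·a^c·ρ/(c!(1−ρ)²) = 1.70038
Wq = Lq/λ = 1.70038/16.13 = 0.10542 hr
W = Wq + 1/μ = 0.10542 + 0.18904 = 0.29445 hr

Final: 0.29445 hr


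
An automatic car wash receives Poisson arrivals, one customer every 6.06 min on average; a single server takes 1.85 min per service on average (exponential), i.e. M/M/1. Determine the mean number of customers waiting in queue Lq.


λ = 60/6.06 = 9.9010 /hr
μ = 60/1.85 = 32.4324 /hr
ρ = λ/μ = 9.9010/32.4324 = 0.3053
Lq = ρ²/(1−ρ) = 0.09320/0.6947 = 0.1341

Final: 0.1341


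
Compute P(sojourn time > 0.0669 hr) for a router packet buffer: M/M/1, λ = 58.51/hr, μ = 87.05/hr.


W ~ Exponential(μ−λ) for M/M/1.
μ − λ = 87.05 − 58.51 = 28.5400
P(W > t) = e^{−(μ−λ)t} = e^{−1.9093} = 0.148180

Final: 0.148180


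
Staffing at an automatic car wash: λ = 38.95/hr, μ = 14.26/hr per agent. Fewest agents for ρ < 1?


Stability requires cμ > λ ⇔ c > λ/μ.
λ/μ = 38.95/14.26 = 2.7314
Minimum integer c = ⌊2.7314⌋ + 1 = 3
Check: 3·14.26 = 42.78 > 38.95, while 2·14.26 = 28.52 ≤ 38.95

Final: 3 servers


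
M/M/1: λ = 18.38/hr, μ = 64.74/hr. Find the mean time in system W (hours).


W = 1/(μ−λ) = 1/(64.74 − 18.38) = 1/46.36 = 0.02157 hr

Final: 0.02157 hr


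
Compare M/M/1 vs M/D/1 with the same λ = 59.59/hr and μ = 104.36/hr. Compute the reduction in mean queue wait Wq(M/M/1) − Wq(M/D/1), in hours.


ρ = 59.59/104.36 = 0.5710
Wq(M/M/1) = ρ/(μ−λ) = 0.5710/44.77 = 0.01275 hr
Wq(M/D/1) = ρ/(2(μ−λ)) = 0.006377 hr
Savings = 0.01275 − 0.006377 = 0.006377 hr

Final: 0.006377 hr


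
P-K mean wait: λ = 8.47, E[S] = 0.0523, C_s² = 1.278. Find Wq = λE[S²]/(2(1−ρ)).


ρ = λ·E[S] = 8.47·0.0523 = 0.4430
E[S²] = E[S]²(1+C_s²) = 0.0523²·(1+1.278) = 0.006231
Wq = λ·E[S²]/(2(1−ρ)) = 8.47·0.006231/(2·0.5570) = 0.04737 hr

Final: 0.04737 hr


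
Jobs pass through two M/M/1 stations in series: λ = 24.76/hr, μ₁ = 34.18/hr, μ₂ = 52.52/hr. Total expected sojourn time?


Each node sees arrival rate λ = 24.76/hr (tandem ⇒ throughput preserved).
W₁ = 1/(μ₁−λ) = 1/(34.18−24.76) = 0.10616 hr
W₂ = 1/(μ₂−λ) = 1/(52.52−24.76) = 0.03602 hr
W_total = W₁ + W₂ = 0.10616 + 0.03602 = 0.14218 hr

Final: 0.14218 hr


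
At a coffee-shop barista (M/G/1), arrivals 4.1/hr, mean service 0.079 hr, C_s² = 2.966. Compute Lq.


ρ = λ·E[S] = 4.1·0.079 = 0.3239
Lq = ρ²(1+C_s²)/(2(1−ρ)) = 0.1049·(1+2.966)/(2·0.6761)
= 0.1049·3.9660/1.3522 = 0.30770

Final: 0.30770


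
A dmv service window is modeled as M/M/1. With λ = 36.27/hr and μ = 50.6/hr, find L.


ρ = λ/μ = 36.27/50.6 = 0.7168
L = ρ/(1−ρ) = 0.7168/(1 − 0.7168) = 0.7168/0.2832 = 2.5311

Final: 2.5311


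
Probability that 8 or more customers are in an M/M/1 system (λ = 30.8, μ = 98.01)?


ρ = 30.8/98.01 = 0.3143
P(N ≥ n) = ρ^n = 0.3143^8 = 0.00009511

Final: 0.00009511


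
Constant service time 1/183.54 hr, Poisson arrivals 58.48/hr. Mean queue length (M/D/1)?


ρ = 58.48/183.54 = 0.3186
M/D/1: Lq = ρ²/(2(1−ρ)) = 0.1015/(2·0.6814) = 0.07450

Final: 0.07450


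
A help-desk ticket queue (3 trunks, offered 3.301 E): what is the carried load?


B(3,3.301) = 0.380771 (Erlang-B)
Carried load = a(1 − B) = 3.301·(1 − 0.380771) = 3.301·0.619229 = 2.0441 E

Final: 2.0441 Erlangs


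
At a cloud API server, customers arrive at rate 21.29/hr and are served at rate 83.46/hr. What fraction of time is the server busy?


ρ = λ/μ = 21.29/83.46 = 0.2551

Final: 0.2551


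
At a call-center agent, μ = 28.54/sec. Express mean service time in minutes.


Mean service time = 1/μ = 1/28.54 second = 0.03504 second
In minutes: 0.03504 × 0.0166667 = 0.0005840 min

Final: 0.0005840 min


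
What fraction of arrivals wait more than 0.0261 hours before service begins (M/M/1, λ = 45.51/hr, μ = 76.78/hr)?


ρ = 45.51/76.78 = 0.5927
P(Wq > t) = ρ·e^{−(μ−λ)t} = 0.5927·e^{−0.8161}
= 0.5927·0.442132 = 0.262066

Final: 0.262066


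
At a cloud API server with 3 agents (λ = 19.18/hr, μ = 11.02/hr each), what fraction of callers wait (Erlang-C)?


a = λ/μ = 1.7405; ρ = a/3 = 0.5802
P₀ = 0.157528 (from M/M/c formula)
C(c,a) = [a^c/(c!(1−ρ))]·P₀ = [5.27231/(6·0.4198)]·0.157528
= 2.09297·0.157528 = 0.329702

Final: 0.329702


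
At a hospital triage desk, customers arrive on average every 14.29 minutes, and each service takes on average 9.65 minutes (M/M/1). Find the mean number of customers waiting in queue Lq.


λ = 60/14.29 = 4.1987 /hr
μ = 60/9.65 = 6.2176 /hr
ρ = λ/μ = 4.1987/6.2176 = 0.6753
Lq = ρ²/(1−ρ) = 0.4560/0.3247 = 1.4044

Final: 1.4044


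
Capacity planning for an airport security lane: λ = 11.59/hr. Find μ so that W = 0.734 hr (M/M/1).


W = 1/(μ−λ) ⇒ μ − λ = 1/W = 1/0.734 = 1.3624
μ = λ + 1/W = 11.59 + 1.3624 = 12.9524 per hr

Final: 12.9524 /hr


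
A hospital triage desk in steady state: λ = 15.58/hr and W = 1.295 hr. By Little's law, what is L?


L = λW = 15.58·1.295 = 20.1761

Final: 20.1761


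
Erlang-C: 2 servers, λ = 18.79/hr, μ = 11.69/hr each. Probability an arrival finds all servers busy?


a = λ/μ = 1.6074; ρ = a/2 = 0.8037
P₀ = 0.108845 (from M/M/c formula)
C(c,a) = [a^c/(c!(1−ρ))]·P₀ = [2.58360/(2·0.1963)]·0.108845
= 6.58001·0.108845 = 0.716202

Final: 0.716202


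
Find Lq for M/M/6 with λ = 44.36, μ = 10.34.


a = λ/μ = 4.2901; ρ = a/6 = 0.7150
P₀ = 0.011867
Lq = P₀·a^c·ρ / (c!·(1−ρ)²) = 0.011867·6234.84975·0.7150/(720·0.08121)
= 0.90478

Final: 0.90478


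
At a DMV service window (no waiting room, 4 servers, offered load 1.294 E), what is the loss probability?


B(c,a) = (a^c/c!) / Σ_{k=0}^{c} a^k/k!
a^4/4! = 0.116822
Σ terms (k=0..4): 1.00000 + 1.29400 + 0.83722 + 0.36112 + 0.11682 = 3.609160
B = 0.116822/3.609160 = 0.032368

Final: 0.032368


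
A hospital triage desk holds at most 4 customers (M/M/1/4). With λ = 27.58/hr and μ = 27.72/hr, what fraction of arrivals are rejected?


ρ = λ/μ = 27.58/27.72 = 0.9949
P_K = (1−ρ)ρ^K/(1−ρ^(K+1)) = (0.005051·0.979951)/(1 − 0.975001)
= 0.004949/0.024999 = 0.197980

Final: 0.197980


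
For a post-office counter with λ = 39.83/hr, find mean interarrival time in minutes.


Mean interarrival time = 1/λ = 1/39.83 hour = 0.02511 hour
In minutes: 0.02511 × 60 = 1.5064 min

Final: 1.5064 min


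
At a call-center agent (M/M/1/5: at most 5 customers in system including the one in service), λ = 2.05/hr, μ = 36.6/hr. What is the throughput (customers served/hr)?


ρ = 0.05601; P_K = (1−ρ)ρ^5/(1−ρ^6) = 0.0000005204
λ_eff = λ(1 − P_K) = 2.05·(1 − 0.0000005204) = 2.05·0.999999 = 2.0500 /hr

Final: 2.0500 /hr


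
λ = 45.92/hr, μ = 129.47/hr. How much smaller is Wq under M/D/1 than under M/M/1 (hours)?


ρ = 45.92/129.47 = 0.3547
Wq(M/M/1) = ρ/(μ−λ) = 0.3547/83.55 = 0.004245 hr
Wq(M/D/1) = ρ/(2(μ−λ)) = 0.002123 hr
Savings = 0.004245 − 0.002123 = 0.002123 hr

Final: 0.002123 hr


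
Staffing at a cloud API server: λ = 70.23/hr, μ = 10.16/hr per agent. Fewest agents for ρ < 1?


Stability requires cμ > λ ⇔ c > λ/μ.
λ/μ = 70.23/10.16 = 6.9124
Minimum integer c = ⌊6.9124⌋ + 1 = 7
Check: 7·10.16 = 71.12 > 70.23, while 6·10.16 = 60.96 ≤ 70.23

Final: 7 servers


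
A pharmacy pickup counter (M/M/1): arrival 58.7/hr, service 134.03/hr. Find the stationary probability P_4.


ρ = 58.7/134.03 = 0.4380
P_n = (1−ρ)·ρ^n = (1 − 0.4380)·0.4380^4 = 0.5620·0.036791 = 0.020678

Final: 0.020678


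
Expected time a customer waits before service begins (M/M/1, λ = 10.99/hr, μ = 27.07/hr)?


ρ = 10.99/27.07 = 0.4060
Wq = ρ/(μ−λ) = 0.4060/(27.07 − 10.99) = 0.4060/16.08 = 0.02525 hr

Final: 0.02525 hr


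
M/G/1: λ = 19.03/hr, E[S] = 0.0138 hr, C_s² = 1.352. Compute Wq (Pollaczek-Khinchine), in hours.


ρ = λ·E[S] = 19.03·0.0138 = 0.2626
E[S²] = E[S]²(1+C_s²) = 0.0138²·(1+1.352) = 0.0004479
Wq = λ·E[S²]/(2(1−ρ)) = 19.03·0.0004479/(2·0.7374) = 0.005780 hr

Final: 0.005780 hr


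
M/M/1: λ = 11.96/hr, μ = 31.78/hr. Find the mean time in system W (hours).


W = 1/(μ−λ) = 1/(31.78 − 11.96) = 1/19.82 = 0.05045 hr

Final: 0.05045 hr


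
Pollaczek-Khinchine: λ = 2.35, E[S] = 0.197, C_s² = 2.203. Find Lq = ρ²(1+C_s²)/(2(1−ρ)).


ρ = λ·E[S] = 2.35·0.197 = 0.4630
Lq = ρ²(1+C_s²)/(2(1−ρ)) = 0.2143·(1+2.203)/(2·0.5371)
= 0.2143·3.2030/1.0741 = 0.63912

Final: 0.63912


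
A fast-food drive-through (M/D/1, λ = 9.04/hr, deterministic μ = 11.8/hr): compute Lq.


ρ = 9.04/11.8 = 0.7661
M/D/1: Lq = ρ²/(2(1−ρ)) = 0.5869/(2·0.2339) = 1.25463

Final: 1.25463


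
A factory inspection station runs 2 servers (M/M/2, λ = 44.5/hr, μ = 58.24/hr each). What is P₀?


a = λ/μ = 44.5/58.24 = 0.7641; ρ = a/c = 0.3820
Σ_{k=0}^{1} a^k/k! (terms k=0..1) = 1.00000 + 0.76408 = 1.76408
Tail: a^2/(2!(1−ρ)) = 0.58382/(2·0.6180) = 0.47237
P₀ = 1/(1.76408 + 0.47237) = 1/2.23645 = 0.447136

Final: 0.447136


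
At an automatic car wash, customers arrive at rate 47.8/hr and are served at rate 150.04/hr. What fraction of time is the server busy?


ρ = λ/μ = 47.8/150.04 = 0.3186

Final: 0.3186


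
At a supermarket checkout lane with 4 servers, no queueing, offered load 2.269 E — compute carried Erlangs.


B(4,2.269) = 0.124166 (Erlang-B)
Carried load = a(1 − B) = 2.269·(1 − 0.124166) = 2.269·0.875834 = 1.9873 E

Final: 1.9873 Erlangs


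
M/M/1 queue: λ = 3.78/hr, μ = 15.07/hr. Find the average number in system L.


ρ = λ/μ = 3.78/15.07 = 0.2508
L = ρ/(1−ρ) = 0.2508/(1 − 0.2508) = 0.2508/0.7492 = 0.3348

Final: 0.3348


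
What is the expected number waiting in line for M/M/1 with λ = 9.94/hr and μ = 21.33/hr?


ρ = 9.94/21.33 = 0.4660
Lq = ρ²/(1−ρ) = 0.2172/0.5340 = 0.4067

Final: 0.4067


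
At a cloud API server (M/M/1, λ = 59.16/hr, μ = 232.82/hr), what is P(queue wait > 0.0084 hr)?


ρ = 59.16/232.82 = 0.2541
P(Wq > t) = ρ·e^{−(μ−λ)t} = 0.2541·e^{−1.4587}
= 0.2541·0.232528 = 0.059086

Final: 0.059086


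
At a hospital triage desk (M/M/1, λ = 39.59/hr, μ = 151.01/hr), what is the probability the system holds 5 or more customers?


ρ = 39.59/151.01 = 0.2622
P(N ≥ n) = ρ^n = 0.2622^5 = 0.001239

Final: 0.001239


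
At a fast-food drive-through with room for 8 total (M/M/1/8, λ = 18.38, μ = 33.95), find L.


ρ = 18.38/33.95 = 0.5414
L = ρ[1 − (K+1)ρ^K + Kρ^(K+1)] / [(1−ρ)(1−ρ^(K+1))]
Numerator: 0.5414·(1 − 9·0.007380 + 8·0.003995) = 0.522731
Denominator: (0.4586)·(0.996005) = 0.456783
L = 0.522731/0.456783 = 1.1444

Final: 1.1444


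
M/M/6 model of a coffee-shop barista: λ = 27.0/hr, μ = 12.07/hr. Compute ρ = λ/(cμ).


ρ = λ/(cμ) = 27.0/(6·12.07) = 27.0/72.42 = 0.3728

Final: 0.3728


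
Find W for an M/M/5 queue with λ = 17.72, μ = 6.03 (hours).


a = 2.9386; ρ = 0.5877; P₀ = 0.049943
Lq = P₀·a^c·ρ/(c!(1−ρ)²) = 0.31538
Wq = Lq/λ = 0.31538/17.72 = 0.01780 hr
W = Wq + 1/μ = 0.01780 + 0.16584 = 0.18364 hr

Final: 0.18364 hr


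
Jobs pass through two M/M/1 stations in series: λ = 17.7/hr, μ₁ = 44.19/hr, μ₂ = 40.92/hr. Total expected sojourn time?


Each node sees arrival rate λ = 17.7/hr (tandem ⇒ throughput preserved).
W₁ = 1/(μ₁−λ) = 1/(44.19−17.7) = 0.03775 hr
W₂ = 1/(μ₂−λ) = 1/(40.92−17.7) = 0.04307 hr
W_total = W₁ + W₂ = 0.03775 + 0.04307 = 0.08082 hr

Final: 0.08082 hr


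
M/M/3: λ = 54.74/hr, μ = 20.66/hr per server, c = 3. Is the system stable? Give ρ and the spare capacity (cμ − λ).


Total capacity cμ = 3·20.66 = 61.98/hr
ρ = λ/(cμ) = 54.74/61.98 = 0.8832
Stable ⇔ ρ < 1: YES
Spare capacity = cμ − λ = 61.98 − 54.74 = 7.24/hr

Final: ρ = 0.8832; stable; margin = 7.24/hr


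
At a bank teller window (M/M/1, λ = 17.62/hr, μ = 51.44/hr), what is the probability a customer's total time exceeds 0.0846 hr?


W ~ Exponential(μ−λ) for M/M/1.
μ − λ = 51.44 − 17.62 = 33.8200
P(W > t) = e^{−(μ−λ)t} = e^{−2.8612} = 0.057202

Final: 0.057202


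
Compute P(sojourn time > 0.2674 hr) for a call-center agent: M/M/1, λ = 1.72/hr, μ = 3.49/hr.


W ~ Exponential(μ−λ) for M/M/1.
μ − λ = 3.49 − 1.72 = 1.7700
P(W > t) = e^{−(μ−λ)t} = e^{−0.4733} = 0.622944

Final: 0.622944


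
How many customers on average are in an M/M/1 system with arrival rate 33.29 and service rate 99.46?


ρ = λ/μ = 33.29/99.46 = 0.3347
L = ρ/(1−ρ) = 0.3347/(1 − 0.3347) = 0.3347/0.6653 = 0.5031

Final: 0.5031


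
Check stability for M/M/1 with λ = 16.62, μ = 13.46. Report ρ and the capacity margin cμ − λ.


Total capacity cμ = 1·13.46 = 13.46/hr
ρ = λ/(cμ) = 16.62/13.46 = 1.2348
Stable ⇔ ρ < 1: NO
Spare capacity = cμ − λ = 13.46 − 16.62 = -3.16/hr

Final: ρ = 1.2348; unstable; margin = -3.16/hr


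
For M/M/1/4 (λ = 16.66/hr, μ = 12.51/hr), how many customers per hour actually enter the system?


ρ = 1.3317; P_K = (1−ρ)ρ^4/(1−ρ^5) = 0.327217
λ_eff = λ(1 − P_K) = 16.66·(1 − 0.327217) = 16.66·0.672783 = 11.2086 /hr

Final: 11.2086 /hr


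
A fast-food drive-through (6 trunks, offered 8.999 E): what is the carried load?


B(6,8.999) = 0.440469 (Erlang-B)
Carried load = a(1 − B) = 8.999·(1 − 0.440469) = 8.999·0.559531 = 5.0352 E

Final: 5.0352 Erlangs


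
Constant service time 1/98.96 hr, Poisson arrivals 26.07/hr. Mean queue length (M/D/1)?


ρ = 26.07/98.96 = 0.2634
M/D/1: Lq = ρ²/(2(1−ρ)) = 0.06940/(2·0.7366) = 0.04711

Final: 0.04711


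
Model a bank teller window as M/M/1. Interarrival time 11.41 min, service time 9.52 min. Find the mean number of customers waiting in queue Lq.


λ = 60/11.41 = 5.2585 /hr
μ = 60/9.52 = 6.3025 /hr
ρ = λ/μ = 5.2585/6.3025 = 0.8344
Lq = ρ²/(1−ρ) = 0.6961/0.1656 = 4.2027

Final: 4.2027


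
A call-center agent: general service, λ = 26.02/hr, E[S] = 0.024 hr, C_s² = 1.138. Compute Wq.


ρ = λ·E[S] = 26.02·0.024 = 0.6245
E[S²] = E[S]²(1+C_s²) = 0.024²·(1+1.138) = 0.001231
Wq = λ·E[S²]/(2(1−ρ)) = 26.02·0.001231/(2·0.3755) = 0.04267 hr

Final: 0.04267 hr


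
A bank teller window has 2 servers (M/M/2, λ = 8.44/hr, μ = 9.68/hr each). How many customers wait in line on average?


a = λ/μ = 0.8719; ρ = a/2 = 0.4360
P₀ = 0.392806
Lq = P₀·a^c·ρ / (c!·(1−ρ)²) = 0.392806·0.76021·0.4360/(2·0.31815)
= 0.20459

Final: 0.20459


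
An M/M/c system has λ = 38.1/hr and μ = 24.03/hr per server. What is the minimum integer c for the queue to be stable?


Stability requires cμ > λ ⇔ c > λ/μ.
λ/μ = 38.1/24.03 = 1.5855
Minimum integer c = ⌊1.5855⌋ + 1 = 2
Check: 2·24.03 = 48.06 > 38.1, while 1·24.03 = 24.03 ≤ 38.1

Final: 2 servers


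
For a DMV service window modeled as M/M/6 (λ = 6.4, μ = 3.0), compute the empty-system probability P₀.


a = λ/μ = 6.4/3.0 = 2.1333; ρ = a/c = 0.3556
Σ_{k=0}^{5} a^k/k! (terms k=0..5) = 1.00000 + 2.13333 + 2.27556 + 1.61817 + 0.86303 + 0.36822 = 8.25831
Tail: a^6/(6!(1−ρ)) = 94.26540/(720·0.6444) = 0.20316
P₀ = 1/(8.25831 + 0.20316) = 1/8.46147 = 0.118183

Final: 0.118183


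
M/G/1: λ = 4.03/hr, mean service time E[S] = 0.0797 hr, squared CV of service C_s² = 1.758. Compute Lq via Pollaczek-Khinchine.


ρ = λ·E[S] = 4.03·0.0797 = 0.3212
Lq = ρ²(1+C_s²)/(2(1−ρ)) = 0.1032·(1+1.758)/(2·0.6788)
= 0.1032·2.7580/1.3576 = 0.20958

Final: 0.20958


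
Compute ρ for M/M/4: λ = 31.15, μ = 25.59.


ρ = λ/(cμ) = 31.15/(4·25.59) = 31.15/102.36 = 0.3043

Final: 0.3043


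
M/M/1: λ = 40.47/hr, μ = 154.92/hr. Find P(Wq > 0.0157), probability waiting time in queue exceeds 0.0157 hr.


ρ = 40.47/154.92 = 0.2612
P(Wq > t) = ρ·e^{−(μ−λ)t} = 0.2612·e^{−1.7969}
= 0.2612·0.165818 = 0.043317

Final: 0.043317


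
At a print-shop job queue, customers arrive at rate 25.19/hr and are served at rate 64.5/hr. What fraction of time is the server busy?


ρ = λ/μ = 25.19/64.5 = 0.3905

Final: 0.3905


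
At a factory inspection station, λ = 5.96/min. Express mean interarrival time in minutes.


Mean interarrival time = 1/λ = 1/5.96 minute = 0.16779 minute
In minutes: 0.16779 × 1 = 0.1678 min

Final: 0.1678 min


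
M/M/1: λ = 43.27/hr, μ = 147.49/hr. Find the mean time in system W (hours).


W = 1/(μ−λ) = 1/(147.49 − 43.27) = 1/104.22 = 0.009595 hr

Final: 0.009595 hr


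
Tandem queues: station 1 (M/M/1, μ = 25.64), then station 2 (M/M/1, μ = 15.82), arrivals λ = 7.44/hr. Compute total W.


Each node sees arrival rate λ = 7.44/hr (tandem ⇒ throughput preserved).
W₁ = 1/(μ₁−λ) = 1/(25.64−7.44) = 0.05495 hr
W₂ = 1/(μ₂−λ) = 1/(15.82−7.44) = 0.11933 hr
W_total = W₁ + W₂ = 0.05495 + 0.11933 = 0.17428 hr

Final: 0.17428 hr


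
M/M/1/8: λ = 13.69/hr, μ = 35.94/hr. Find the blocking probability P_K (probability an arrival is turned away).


ρ = λ/μ = 13.69/35.94 = 0.3809
P_K = (1−ρ)ρ^K/(1−ρ^(K+1)) = (0.6191·0.0004432)/(1 − 0.0001688)
= 0.0002744/0.999831 = 0.0002744

Final: 0.0002744


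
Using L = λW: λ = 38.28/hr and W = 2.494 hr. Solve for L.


L = λW = 38.28·2.494 = 95.4703

Final: 95.4703


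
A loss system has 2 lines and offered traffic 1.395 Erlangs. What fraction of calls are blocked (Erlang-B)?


B(c,a) = (a^c/c!) / Σ_{k=0}^{c} a^k/k!
a^2/2! = 0.973013
Σ terms (k=0..2): 1.00000 + 1.39500 + 0.97301 = 3.368012
B = 0.973013/3.368012 = 0.288898

Final: 0.288898


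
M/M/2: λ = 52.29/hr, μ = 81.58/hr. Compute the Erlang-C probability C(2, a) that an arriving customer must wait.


a = λ/μ = 0.6410; ρ = a/2 = 0.3205
P₀ = 0.514597 (from M/M/c formula)
C(c,a) = [a^c/(c!(1−ρ))]·P₀ = [0.41084/(2·0.6795)]·0.514597
= 0.30230·0.514597 = 0.155563

Final: 0.155563


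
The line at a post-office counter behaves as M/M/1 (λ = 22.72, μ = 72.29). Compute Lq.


ρ = 22.72/72.29 = 0.3143
Lq = ρ²/(1−ρ) = 0.09878/0.6857 = 0.1441

Final: 0.1441


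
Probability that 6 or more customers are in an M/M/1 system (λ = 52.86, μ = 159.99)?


ρ = 52.86/159.99 = 0.3304
P(N ≥ n) = ρ^n = 0.3304^6 = 0.001301

Final: 0.001301


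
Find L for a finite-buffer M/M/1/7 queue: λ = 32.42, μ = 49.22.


ρ = 32.42/49.22 = 0.6587
L = ρ[1 − (K+1)ρ^K + Kρ^(K+1)] / [(1−ρ)(1−ρ^(K+1))]
Numerator: 0.6587·(1 − 8·0.053790 + 7·0.035430) = 0.538593
Denominator: (0.3413)·(0.964570) = 0.329232
L = 0.538593/0.329232 = 1.6359

Final: 1.6359


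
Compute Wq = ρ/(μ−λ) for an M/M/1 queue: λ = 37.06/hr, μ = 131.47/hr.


ρ = 37.06/131.47 = 0.2819
Wq = ρ/(μ−λ) = 0.2819/(131.47 − 37.06) = 0.2819/94.41 = 0.002986 hr

Final: 0.002986 hr


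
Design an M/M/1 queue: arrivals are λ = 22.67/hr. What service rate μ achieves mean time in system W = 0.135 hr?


W = 1/(μ−λ) ⇒ μ − λ = 1/W = 1/0.135 = 7.4074
μ = λ + 1/W = 22.67 + 7.4074 = 30.0774 per hr

Final: 30.0774 /hr


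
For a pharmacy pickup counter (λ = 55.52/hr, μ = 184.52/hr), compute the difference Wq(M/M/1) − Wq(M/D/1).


ρ = 55.52/184.52 = 0.3009
Wq(M/M/1) = ρ/(μ−λ) = 0.3009/129.00 = 0.002332 hr
Wq(M/D/1) = ρ/(2(μ−λ)) = 0.001166 hr
Savings = 0.002332 − 0.001166 = 0.001166 hr

Final: 0.001166 hr


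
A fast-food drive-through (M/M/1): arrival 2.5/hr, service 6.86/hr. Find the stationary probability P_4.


ρ = 2.5/6.86 = 0.3644
P_n = (1−ρ)·ρ^n = (1 − 0.3644)·0.3644^4 = 0.6356·0.017639 = 0.011211

Final: 0.011211


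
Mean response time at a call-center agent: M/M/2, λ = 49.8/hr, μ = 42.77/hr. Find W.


a = 1.1644; ρ = 0.5822; P₀ = 0.264076
Lq = P₀·a^c·ρ/(c!(1−ρ)²) = 0.59699
Wq = Lq/λ = 0.59699/49.8 = 0.01199 hr
W = Wq + 1/μ = 0.01199 + 0.02338 = 0.03537 hr

Final: 0.03537 hr


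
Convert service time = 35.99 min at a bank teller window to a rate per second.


μ = 1/(service time) in consistent units.
1 second = 0.0166667 min, so μ = 0.0166667/35.99 = 0.0004631 per second

Final: 0.0004631 /sec


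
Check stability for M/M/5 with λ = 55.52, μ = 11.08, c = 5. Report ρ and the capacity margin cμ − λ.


Total capacity cμ = 5·11.08 = 55.40/hr
ρ = λ/(cμ) = 55.52/55.40 = 1.0022
Stable ⇔ ρ < 1: NO
Spare capacity = cμ − λ = 55.40 − 55.52 = -0.12/hr

Final: ρ = 1.0022; unstable; margin = -0.12/hr


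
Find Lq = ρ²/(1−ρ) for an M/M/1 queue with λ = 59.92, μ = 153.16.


ρ = 59.92/153.16 = 0.3912
Lq = ρ²/(1−ρ) = 0.1531/0.6088 = 0.2514

Final: 0.2514


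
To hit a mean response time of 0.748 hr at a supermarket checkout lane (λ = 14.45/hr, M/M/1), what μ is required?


W = 1/(μ−λ) ⇒ μ − λ = 1/W = 1/0.748 = 1.3369
μ = λ + 1/W = 14.45 + 1.3369 = 15.7869 per hr

Final: 15.7869 /hr


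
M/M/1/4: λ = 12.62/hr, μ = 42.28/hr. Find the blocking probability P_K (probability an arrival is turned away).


ρ = λ/μ = 12.62/42.28 = 0.2985
P_K = (1−ρ)ρ^K/(1−ρ^(K+1)) = (0.7015·0.007938)/(1 − 0.002369)
= 0.005568/0.997631 = 0.005582

Final: 0.005582


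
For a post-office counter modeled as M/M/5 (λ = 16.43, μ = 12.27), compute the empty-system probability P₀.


a = λ/μ = 16.43/12.27 = 1.3390; ρ = a/c = 0.2678
Σ_{k=0}^{4} a^k/k! (terms k=0..4) = 1.00000 + 1.33904 + 0.89651 + 0.40015 + 0.13396 = 3.76966
Tail: a^5/(5!(1−ρ)) = 4.30492/(120·0.7322) = 0.04900
P₀ = 1/(3.76966 + 0.04900) = 1/3.81866 = 0.261872

Final: 0.261872


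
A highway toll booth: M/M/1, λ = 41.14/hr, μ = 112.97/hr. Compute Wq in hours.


ρ = 41.14/112.97 = 0.3642
Wq = ρ/(μ−λ) = 0.3642/(112.97 − 41.14) = 0.3642/71.83 = 0.005070 hr

Final: 0.005070 hr


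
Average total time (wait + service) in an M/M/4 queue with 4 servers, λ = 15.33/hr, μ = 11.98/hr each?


a = 1.2796; ρ = 0.3199; P₀ = 0.276866
Lq = P₀·a^c·ρ/(c!(1−ρ)²) = 0.02139
Wq = Lq/λ = 0.02139/15.33 = 0.001396 hr
W = Wq + 1/μ = 0.001396 + 0.08347 = 0.08487 hr

Final: 0.08487 hr


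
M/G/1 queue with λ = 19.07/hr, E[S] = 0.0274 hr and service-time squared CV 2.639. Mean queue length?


ρ = λ·E[S] = 19.07·0.0274 = 0.5225
Lq = ρ²(1+C_s²)/(2(1−ρ)) = 0.2730·(1+2.639)/(2·0.4775)
= 0.2730·3.6390/0.9550 = 1.04039

Final: 1.04039


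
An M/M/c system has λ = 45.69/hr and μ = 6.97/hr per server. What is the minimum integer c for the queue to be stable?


Stability requires cμ > λ ⇔ c > λ/μ.
λ/μ = 45.69/6.97 = 6.5552
Minimum integer c = ⌊6.5552⌋ + 1 = 7
Check: 7·6.97 = 48.79 > 45.69, while 6·6.97 = 41.82 ≤ 45.69

Final: 7 servers
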